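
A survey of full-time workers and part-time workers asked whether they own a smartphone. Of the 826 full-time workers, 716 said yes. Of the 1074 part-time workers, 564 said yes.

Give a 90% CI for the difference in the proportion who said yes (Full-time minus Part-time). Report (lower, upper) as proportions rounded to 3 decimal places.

(0.310, 0.373)

First, p̂₁ = 716/826 = 0.8668; p̂₂ = 564/1074 = 0.5251.
The two standard errors are √(0.8668×0.1332/826) = 0.01182 and √(0.5251×0.4749/1074) = 0.01524.
Because the samples are independent, SE_diff = √(0.01182² + 0.01524²) = 0.01929.
Using z* = 1.645 for 90%, ME = 1.645 × 0.01929 = 0.03173.
p̂₁ − p̂₂ = 0.3417; interval 0.3417 ± 0.03173 gives (0.310, 0.373).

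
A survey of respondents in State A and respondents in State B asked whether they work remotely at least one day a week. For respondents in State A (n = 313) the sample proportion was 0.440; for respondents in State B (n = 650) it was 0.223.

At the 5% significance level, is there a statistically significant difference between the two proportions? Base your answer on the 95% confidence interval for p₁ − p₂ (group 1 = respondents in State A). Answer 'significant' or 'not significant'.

Each SE is √(p̂(1−p̂)/n): √(0.4400·0.5600/313) = 0.02806 and √(0.2230·0.7770/650) = 0.01633.
SE(p̂₁ − p̂₂) = √(SE₁² + SE₂²) = √(0.0007873636 + 0.0002666689) = 0.03247, since the two samples are independent.
At 95% confidence z* = 1.960; margin = 1.960 × 0.03247 = 0.06364.
The difference is 0.4400 − 0.2230 = 0.2170, so the interval is 0.2170 ± 0.06364 = (0.15336, 0.28064).
The interval (0.15336, 0.28064) does not contain 0, so the difference is significant.

significant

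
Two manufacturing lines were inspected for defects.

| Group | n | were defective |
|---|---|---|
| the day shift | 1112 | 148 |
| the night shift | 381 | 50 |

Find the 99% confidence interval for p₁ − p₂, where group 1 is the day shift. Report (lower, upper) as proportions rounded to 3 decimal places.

(-0.050, 0.054)

Sample proportions: 148/1112 = 0.1331, 50/381 = 0.1312.
Each SE is √(p̂(1−p̂)/n): √(0.1331·0.8669/1112) = 0.01019 and √(0.1312·0.8688/381) = 0.01730.
SE(p̂₁ − p̂₂) = √(SE₁² + SE₂²) = √(0.0001038361 + 0.00029929) = 0.02008, since the two samples are independent.
At 99% confidence z* = 2.576; margin = 2.576 × 0.02008 = 0.05173.
The difference is 0.1331 − 0.1312 = 0.0019, so the interval is 0.0019 ± 0.05173 = (-0.050, 0.054).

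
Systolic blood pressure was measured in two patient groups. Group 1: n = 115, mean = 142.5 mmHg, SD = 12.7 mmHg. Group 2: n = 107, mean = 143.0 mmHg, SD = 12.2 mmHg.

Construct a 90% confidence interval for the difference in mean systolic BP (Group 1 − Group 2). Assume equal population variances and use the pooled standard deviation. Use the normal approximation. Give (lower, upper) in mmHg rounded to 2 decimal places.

s_p = √[((n₁−1)s₁² + (n₂−1)s₂²)/(n₁+n₂−2)] = √[(114·12.7² + 106·12.2²)/220] = 12.4616.
SE = 12.4616·√(1/115 + 1/107) = 1.6738.
With z* = 1.645, margin = 1.645 × 1.6738 = 2.7534.
x̄₁ − x̄₂ = 142.5 − 143.0 = -0.5000; interval -0.5000 ± 2.7534 = (-3.25, 2.25).

(-3.25, 2.25)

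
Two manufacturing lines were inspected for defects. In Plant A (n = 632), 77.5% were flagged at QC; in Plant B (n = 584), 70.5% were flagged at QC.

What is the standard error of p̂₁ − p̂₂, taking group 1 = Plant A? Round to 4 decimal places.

0.0251

Each SE is √(p̂(1−p̂)/n): √(0.7750·0.2250/632) = 0.01661 and √(0.7050·0.2950/584) = 0.01887.
SE(p̂₁ − p̂₂) = √(SE₁² + SE₂²) = √(0.0002758921 + 0.0003560769) = 0.02514, since the two samples are independent.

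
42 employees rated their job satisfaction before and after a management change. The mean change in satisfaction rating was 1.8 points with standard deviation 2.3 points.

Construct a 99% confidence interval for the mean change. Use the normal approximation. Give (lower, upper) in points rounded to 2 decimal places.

(0.89, 2.71)

This is a matched-pairs design, so SE = s_d/√n = 2.3/√42 = 0.3549.
Margin = 2.576 × 0.3549 = 0.9142; the interval is 1.8 ± 0.9142 = (0.89, 2.71).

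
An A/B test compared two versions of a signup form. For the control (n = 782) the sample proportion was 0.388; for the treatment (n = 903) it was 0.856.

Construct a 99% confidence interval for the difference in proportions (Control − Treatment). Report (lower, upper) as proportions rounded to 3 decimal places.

(-0.522, -0.414)

The two standard errors are √(0.3880×0.6120/782) = 0.01743 and √(0.8560×0.1440/903) = 0.01168.
Because the samples are independent, SE_diff = √(0.01743² + 0.01168²) = 0.02098.
Using z* = 2.576 for 99%, ME = 2.576 × 0.02098 = 0.05404.
p̂₁ − p̂₂ = -0.4680; interval -0.4680 ± 0.05404 gives (-0.522, -0.414).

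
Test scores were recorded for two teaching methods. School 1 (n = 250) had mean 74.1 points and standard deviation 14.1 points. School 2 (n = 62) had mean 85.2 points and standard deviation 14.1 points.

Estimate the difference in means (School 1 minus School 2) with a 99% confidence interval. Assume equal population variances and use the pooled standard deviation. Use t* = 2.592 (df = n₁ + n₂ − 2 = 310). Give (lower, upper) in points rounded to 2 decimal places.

(-16.29, -5.91)

s_p = √[((n₁−1)s₁² + (n₂−1)s₂²)/(n₁+n₂−2)] = √[(249·14.1² + 61·14.1²)/310] = 14.1000.
SE = 14.1000·√(1/250 + 1/62) = 2.0005.
With t* = 2.592, margin = 2.592 × 2.0005 = 5.1853.
x̄₁ − x̄₂ = 74.1 − 85.2 = -11.1000; interval -11.1000 ± 5.1853 = (-16.29, -5.91).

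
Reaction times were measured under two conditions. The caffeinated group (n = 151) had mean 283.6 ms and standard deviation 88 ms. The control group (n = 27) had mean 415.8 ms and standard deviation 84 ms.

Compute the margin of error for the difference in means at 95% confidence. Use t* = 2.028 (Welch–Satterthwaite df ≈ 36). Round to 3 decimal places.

Standard errors of each mean: 88/√151 = 7.1613 and 84/√27 = 16.1658.
SE(x̄₁ − x̄₂) = √(7.1613² + 16.1658²) = 17.6810 for independent samples with unequal variances.
With t* = 2.028, the margin is 2.028 × 17.6810 = 35.8571.

35.857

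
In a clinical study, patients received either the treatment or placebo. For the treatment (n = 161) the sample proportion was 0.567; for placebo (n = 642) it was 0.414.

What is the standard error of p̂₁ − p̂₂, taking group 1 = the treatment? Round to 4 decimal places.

SE₁ = √(p̂₁(1−p̂₁)/n₁) = √(0.5670·0.4330/161) = 0.03905; SE₂ = √(0.4140·0.5860/642) = 0.01944.
Independent samples: SE of the difference = √(SE₁² + SE₂²) = √(0.0015249025 + 0.0003779136) = 0.04362.

0.0436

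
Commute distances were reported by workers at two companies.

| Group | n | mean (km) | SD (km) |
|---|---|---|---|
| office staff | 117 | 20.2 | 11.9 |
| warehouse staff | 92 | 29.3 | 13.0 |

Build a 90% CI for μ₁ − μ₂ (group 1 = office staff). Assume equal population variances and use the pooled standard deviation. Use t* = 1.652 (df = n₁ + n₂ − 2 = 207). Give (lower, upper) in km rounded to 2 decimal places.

(-11.95, -6.25)

Pooled variance s_p² = [116·11.9² + 91·13.0²] / (117+92−2) = 153.6510, so s_p = 12.3956.
SE_diff = s_p·√(1/n₁ + 1/n₂) = 12.3956·√(1/117 + 1/92) = 1.7272.
t* = 1.652; margin = 1.652 × 1.7272 = 2.8533.
Difference = 20.2 − 29.3 = -9.1000.
-9.1000 ± 2.8533 → (-11.95, -6.25).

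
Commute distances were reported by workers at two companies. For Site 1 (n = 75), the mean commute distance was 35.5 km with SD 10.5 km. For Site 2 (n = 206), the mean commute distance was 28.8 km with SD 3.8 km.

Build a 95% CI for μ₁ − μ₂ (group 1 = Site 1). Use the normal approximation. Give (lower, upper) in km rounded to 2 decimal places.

Standard errors of each mean: 10.5/√75 = 1.2124 and 3.8/√206 = 0.2648.
SE(x̄₁ − x̄₂) = √(1.2124² + 0.2648²) = 1.2410 for independent samples with unequal variances.
With z* = 1.960, the margin is 1.960 × 1.2410 = 2.4324.
x̄₁ − x̄₂ = 35.5 − 28.8 = 6.7000; the interval is 6.7000 ± 2.4324 = (4.27, 9.13).

(4.27, 9.13)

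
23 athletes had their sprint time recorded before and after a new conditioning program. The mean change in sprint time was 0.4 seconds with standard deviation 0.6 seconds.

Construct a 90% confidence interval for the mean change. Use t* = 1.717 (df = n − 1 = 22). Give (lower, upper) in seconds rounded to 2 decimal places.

This is a matched-pairs design, so SE = s_d/√n = 0.6/√23 = 0.1251.
Margin = 1.717 × 0.1251 = 0.2148; the interval is 0.4 ± 0.2148 = (0.19, 0.61).

(0.19, 0.61)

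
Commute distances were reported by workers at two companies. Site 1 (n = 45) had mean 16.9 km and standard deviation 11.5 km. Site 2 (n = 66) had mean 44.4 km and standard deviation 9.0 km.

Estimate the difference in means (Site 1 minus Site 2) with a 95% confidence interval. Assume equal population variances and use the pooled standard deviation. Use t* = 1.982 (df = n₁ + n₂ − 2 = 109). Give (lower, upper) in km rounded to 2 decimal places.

(-31.36, -23.64)

s_p = √[((n₁−1)s₁² + (n₂−1)s₂²)/(n₁+n₂−2)] = √[(44·11.5² + 65·9.0²)/109] = 10.0841.
SE = 10.0841·√(1/45 + 1/66) = 1.9495.
With t* = 1.982, margin = 1.982 × 1.9495 = 3.8639.
x̄₁ − x̄₂ = 16.9 − 44.4 = -27.5000; interval -27.5000 ± 3.8639 = (-31.36, -23.64).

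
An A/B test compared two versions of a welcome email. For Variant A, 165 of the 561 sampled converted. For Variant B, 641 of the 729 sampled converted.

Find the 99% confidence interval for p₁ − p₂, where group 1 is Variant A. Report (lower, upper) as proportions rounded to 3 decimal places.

(-0.644, -0.527)

First, p̂₁ = 165/561 = 0.2941; p̂₂ = 641/729 = 0.8793.
The two standard errors are √(0.2941×0.7059/561) = 0.01924 and √(0.8793×0.1207/729) = 0.01207.
Because the samples are independent, SE_diff = √(0.01924² + 0.01207²) = 0.02271.
Using z* = 2.576 for 99%, ME = 2.576 × 0.02271 = 0.05850.
p̂₁ − p̂₂ = -0.5852; interval -0.5852 ± 0.05850 gives (-0.644, -0.527).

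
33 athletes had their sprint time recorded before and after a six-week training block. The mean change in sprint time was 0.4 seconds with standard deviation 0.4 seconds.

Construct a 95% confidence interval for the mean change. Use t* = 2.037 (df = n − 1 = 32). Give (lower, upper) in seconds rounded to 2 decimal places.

(0.26, 0.54)

Paired design: SE = s_d/√n = 0.4/√33 = 0.0696.
t* = 2.037; margin of error = 2.037 × 0.0696 = 0.1418.
0.4 ± 0.1418 → (0.26, 0.54).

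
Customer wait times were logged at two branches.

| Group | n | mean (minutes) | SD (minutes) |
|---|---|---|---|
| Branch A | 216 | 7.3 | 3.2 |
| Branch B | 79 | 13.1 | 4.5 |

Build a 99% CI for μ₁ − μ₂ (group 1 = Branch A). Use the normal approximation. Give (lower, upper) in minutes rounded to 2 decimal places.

(-7.22, -4.38)

Standard errors of each mean: 3.2/√216 = 0.2177 and 4.5/√79 = 0.5063.
SE(x̄₁ − x̄₂) = √(0.2177² + 0.5063²) = 0.5511 for independent samples with unequal variances.
With z* = 2.576, the margin is 2.576 × 0.5511 = 1.4196.
x̄₁ − x̄₂ = 7.3 − 13.1 = -5.8000; the interval is -5.8000 ± 1.4196 = (-7.22, -4.38).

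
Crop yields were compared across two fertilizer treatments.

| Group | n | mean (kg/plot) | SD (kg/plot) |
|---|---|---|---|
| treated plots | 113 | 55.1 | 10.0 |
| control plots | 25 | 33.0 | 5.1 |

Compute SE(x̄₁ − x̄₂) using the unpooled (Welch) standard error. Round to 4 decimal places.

1.3876

SE₁ = s₁/√n₁ = 10.0/√113 = 0.9407; SE₂ = 5.1/√25 = 1.0200.
Independent samples, unequal variances: SE_diff = √(SE₁² + SE₂²) = √(0.88491649 + 1.0404) = 1.3876.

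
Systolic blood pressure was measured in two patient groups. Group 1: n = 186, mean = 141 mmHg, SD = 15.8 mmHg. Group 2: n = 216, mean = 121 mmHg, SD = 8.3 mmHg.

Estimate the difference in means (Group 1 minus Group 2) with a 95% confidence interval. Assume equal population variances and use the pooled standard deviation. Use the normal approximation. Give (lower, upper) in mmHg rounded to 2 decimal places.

Pooled variance s_p² = [185·15.8² + 215·8.3²] / (186+216−2) = 152.4869, so s_p = 12.3486.
SE_diff = s_p·√(1/n₁ + 1/n₂) = 12.3486·√(1/186 + 1/216) = 1.2352.
z* = 1.960; margin = 1.960 × 1.2352 = 2.4210.
Difference = 141 − 121 = 20.0000.
20.0000 ± 2.4210 → (17.58, 22.42).

(17.58, 22.42)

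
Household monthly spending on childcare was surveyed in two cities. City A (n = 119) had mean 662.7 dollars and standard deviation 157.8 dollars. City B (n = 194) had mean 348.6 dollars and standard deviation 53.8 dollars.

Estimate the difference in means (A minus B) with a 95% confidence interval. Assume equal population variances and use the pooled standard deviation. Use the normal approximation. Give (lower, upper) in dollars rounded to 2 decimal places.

(289.90, 338.30)

Pooled variance s_p² = [118·157.8² + 193·53.8²] / (119+194−2) = 11244.1352, so s_p = 106.0384.
SE_diff = s_p·√(1/n₁ + 1/n₂) = 106.0384·√(1/119 + 1/194) = 12.3470.
z* = 1.960; margin = 1.960 × 12.3470 = 24.2001.
Difference = 662.7 − 348.6 = 314.1000.
314.1000 ± 24.2001 → (289.90, 338.30).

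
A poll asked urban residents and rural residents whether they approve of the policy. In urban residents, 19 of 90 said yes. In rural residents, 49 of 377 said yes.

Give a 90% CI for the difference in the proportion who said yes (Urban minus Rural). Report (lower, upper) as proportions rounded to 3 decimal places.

p̂₁ = 19/90 = 0.2111 and p̂₂ = 49/377 = 0.1300.
SE₁ = √(p̂₁(1−p̂₁)/n₁) = √(0.2111·0.7889/90) = 0.04302; SE₂ = √(0.1300·0.8700/377) = 0.01732.
Independent samples: SE of the difference = √(SE₁² + SE₂²) = √(0.0018507204 + 0.0002999824) = 0.04638.
z* for 90% confidence is 1.645, so the margin of error is 1.645 × 0.04638 = 0.07630.
Point estimate p̂₁ − p̂₂ = 0.2111 − 0.1300 = 0.0811.
0.0811 ± 0.07630 → (0.005, 0.157).

(0.005, 0.157)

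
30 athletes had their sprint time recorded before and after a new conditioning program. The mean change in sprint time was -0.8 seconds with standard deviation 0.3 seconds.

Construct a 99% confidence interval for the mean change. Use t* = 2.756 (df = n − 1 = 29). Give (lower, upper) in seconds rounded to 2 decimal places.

(-0.95, -0.65)

This is a matched-pairs design, so SE = s_d/√n = 0.3/√30 = 0.0548.
Margin = 2.756 × 0.0548 = 0.1510; the interval is -0.8 ± 0.1510 = (-0.95, -0.65).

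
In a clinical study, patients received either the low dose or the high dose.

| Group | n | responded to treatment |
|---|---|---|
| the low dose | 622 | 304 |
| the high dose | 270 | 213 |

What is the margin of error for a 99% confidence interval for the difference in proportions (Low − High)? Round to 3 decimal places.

0.082

First, p̂₁ = 304/622 = 0.4887; p̂₂ = 213/270 = 0.7889.
The two standard errors are √(0.4887×0.5113/622) = 0.02004 and √(0.7889×0.2111/270) = 0.02484.
Because the samples are independent, SE_diff = √(0.02004² + 0.02484²) = 0.03192.
Using z* = 2.576 for 99%, ME = 2.576 × 0.03192 = 0.08223.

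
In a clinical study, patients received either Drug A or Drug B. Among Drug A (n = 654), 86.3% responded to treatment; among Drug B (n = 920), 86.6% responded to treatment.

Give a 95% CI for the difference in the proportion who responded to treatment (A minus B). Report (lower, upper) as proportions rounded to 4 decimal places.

SE₁ = √(p̂₁(1−p̂₁)/n₁) = √(0.8630·0.1370/654) = 0.01345; SE₂ = √(0.8660·0.1340/920) = 0.01123.
Independent samples: SE of the difference = √(SE₁² + SE₂²) = √(0.0001809025 + 0.0001261129) = 0.01752.
z* for 95% confidence is 1.960, so the margin of error is 1.960 × 0.01752 = 0.03434.
Point estimate p̂₁ − p̂₂ = 0.8630 − 0.8660 = -0.0030.
-0.0030 ± 0.03434 → (-0.0373, 0.0313).

(-0.0373, 0.0313)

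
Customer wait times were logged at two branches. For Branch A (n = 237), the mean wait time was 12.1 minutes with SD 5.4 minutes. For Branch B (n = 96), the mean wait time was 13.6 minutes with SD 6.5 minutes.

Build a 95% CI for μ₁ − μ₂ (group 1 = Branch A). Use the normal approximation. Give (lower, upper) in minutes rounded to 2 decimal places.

Per-group SEs: s₁/√n₁ = 5.4/√237 = 0.3508, s₂/√n₂ = 6.5/√96 = 0.6634.
Unpooled SE of the difference: √(0.12306064 + 0.44009956) = 0.7504.
Margin of error = z* · SE = 1.960 × 0.7504 = 1.4708.
x̄₁ − x̄₂ = 12.1 − 13.6 = -1.5000.
CI: -1.5000 ± 1.4708 = (-2.97, -0.03).

(-2.97, -0.03)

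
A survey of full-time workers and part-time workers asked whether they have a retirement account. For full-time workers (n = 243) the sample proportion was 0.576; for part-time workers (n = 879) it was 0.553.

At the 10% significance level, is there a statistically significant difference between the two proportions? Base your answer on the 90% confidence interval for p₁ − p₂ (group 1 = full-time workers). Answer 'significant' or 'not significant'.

not significant

SE₁ = √(p̂₁(1−p̂₁)/n₁) = √(0.5760·0.4240/243) = 0.03170; SE₂ = √(0.5530·0.4470/879) = 0.01677.
Independent samples: SE of the difference = √(SE₁² + SE₂²) = √(0.00100489 + 0.0002812329) = 0.03586.
z* for 90% confidence is 1.645, so the margin of error is 1.645 × 0.03586 = 0.05899.
Point estimate p̂₁ − p̂₂ = 0.5760 − 0.5530 = 0.0230.
0.0230 ± 0.05899 → (-0.03599, 0.08199).
The interval (-0.03599, 0.08199) contains 0, so the difference is not significant.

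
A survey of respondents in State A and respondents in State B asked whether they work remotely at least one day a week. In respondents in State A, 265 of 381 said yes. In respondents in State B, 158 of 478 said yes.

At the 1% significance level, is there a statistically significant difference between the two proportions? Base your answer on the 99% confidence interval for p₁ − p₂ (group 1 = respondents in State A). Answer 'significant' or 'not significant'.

First, p̂₁ = 265/381 = 0.6955; p̂₂ = 158/478 = 0.3305.
The two standard errors are √(0.6955×0.3045/381) = 0.02358 and √(0.3305×0.6695/478) = 0.02152.
Because the samples are independent, SE_diff = √(0.02358² + 0.02152²) = 0.03192.
Using z* = 2.576 for 99%, ME = 2.576 × 0.03192 = 0.08223.
p̂₁ − p̂₂ = 0.3650; interval 0.3650 ± 0.08223 gives (0.28277, 0.44723).
The interval (0.28277, 0.44723) does not contain 0, so the difference is significant.

significant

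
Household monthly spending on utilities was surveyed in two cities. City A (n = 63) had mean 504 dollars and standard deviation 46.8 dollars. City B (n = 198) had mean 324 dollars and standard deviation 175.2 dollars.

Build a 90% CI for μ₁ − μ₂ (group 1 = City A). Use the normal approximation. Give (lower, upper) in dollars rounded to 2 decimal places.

Standard errors of each mean: 46.8/√63 = 5.8962 and 175.2/√198 = 12.4509.
SE(x̄₁ − x̄₂) = √(5.8962² + 12.4509²) = 13.7764 for independent samples with unequal variances.
With z* = 1.645, the margin is 1.645 × 13.7764 = 22.6622.
x̄₁ − x̄₂ = 504 − 324 = 180.0000; the interval is 180.0000 ± 22.6622 = (157.34, 202.66).

(157.34, 202.66)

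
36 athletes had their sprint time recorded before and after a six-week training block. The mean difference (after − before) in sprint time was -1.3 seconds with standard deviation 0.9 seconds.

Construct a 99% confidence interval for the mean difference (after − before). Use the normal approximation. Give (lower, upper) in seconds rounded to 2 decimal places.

Paired design: SE = s_d/√n = 0.9/√36 = 0.1500.
z* = 2.576; margin of error = 2.576 × 0.1500 = 0.3864.
-1.3 ± 0.3864 → (-1.69, -0.91).

(-1.69, -0.91)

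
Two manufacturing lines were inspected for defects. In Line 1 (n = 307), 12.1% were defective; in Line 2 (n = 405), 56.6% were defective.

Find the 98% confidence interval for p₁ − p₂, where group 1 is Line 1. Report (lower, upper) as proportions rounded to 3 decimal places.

The two standard errors are √(0.1210×0.8790/307) = 0.01861 and √(0.5660×0.4340/405) = 0.02463.
Because the samples are independent, SE_diff = √(0.01861² + 0.02463²) = 0.03087.
Using z* = 2.326 for 98%, ME = 2.326 × 0.03087 = 0.07180.
p̂₁ − p̂₂ = -0.4450; interval -0.4450 ± 0.07180 gives (-0.517, -0.373).

(-0.517, -0.373)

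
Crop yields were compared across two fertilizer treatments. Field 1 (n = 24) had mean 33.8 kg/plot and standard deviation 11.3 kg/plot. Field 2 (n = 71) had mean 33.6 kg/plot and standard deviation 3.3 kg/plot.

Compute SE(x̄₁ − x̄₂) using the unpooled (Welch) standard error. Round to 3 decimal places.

Standard errors of each mean: 11.3/√24 = 2.3066 and 3.3/√71 = 0.3916.
SE(x̄₁ − x̄₂) = √(2.3066² + 0.3916²) = 2.3396 for independent samples with unequal variances.

2.340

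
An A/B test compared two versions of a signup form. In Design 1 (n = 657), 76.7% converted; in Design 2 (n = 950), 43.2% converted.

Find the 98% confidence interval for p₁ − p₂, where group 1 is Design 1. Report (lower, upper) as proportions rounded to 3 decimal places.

SE₁ = √(p̂₁(1−p̂₁)/n₁) = √(0.7670·0.2330/657) = 0.01649; SE₂ = √(0.4320·0.5680/950) = 0.01607.
Independent samples: SE of the difference = √(SE₁² + SE₂²) = √(0.0002719201 + 0.0002582449) = 0.02303.
z* for 98% confidence is 2.326, so the margin of error is 2.326 × 0.02303 = 0.05357.
Point estimate p̂₁ − p̂₂ = 0.7670 − 0.4320 = 0.3350.
0.3350 ± 0.05357 → (0.281, 0.389).

(0.281, 0.389)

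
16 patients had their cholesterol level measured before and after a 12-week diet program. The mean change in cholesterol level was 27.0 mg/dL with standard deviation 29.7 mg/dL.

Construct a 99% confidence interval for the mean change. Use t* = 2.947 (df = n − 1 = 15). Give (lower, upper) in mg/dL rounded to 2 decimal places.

Paired design: SE = s_d/√n = 29.7/√16 = 7.4250.
t* = 2.947; margin of error = 2.947 × 7.4250 = 21.8815.
27.0 ± 21.8815 → (5.12, 48.88).

(5.12, 48.88)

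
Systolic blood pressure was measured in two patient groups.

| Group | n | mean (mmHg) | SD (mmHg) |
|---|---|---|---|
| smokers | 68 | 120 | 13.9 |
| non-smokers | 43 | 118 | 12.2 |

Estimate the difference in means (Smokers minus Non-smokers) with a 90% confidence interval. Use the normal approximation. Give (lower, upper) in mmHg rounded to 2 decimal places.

(-2.13, 6.13)

SE₁ = s₁/√n₁ = 13.9/√68 = 1.6856; SE₂ = 12.2/√43 = 1.8605.
Independent samples, unequal variances: SE_diff = √(SE₁² + SE₂²) = √(2.84124736 + 3.46146025) = 2.5105.
z* = 1.645, so margin of error = 1.645 × 2.5105 = 4.1298.
Difference in means = 120 − 118 = 2.0000.
2.0000 ± 4.1298 → (-2.13, 6.13).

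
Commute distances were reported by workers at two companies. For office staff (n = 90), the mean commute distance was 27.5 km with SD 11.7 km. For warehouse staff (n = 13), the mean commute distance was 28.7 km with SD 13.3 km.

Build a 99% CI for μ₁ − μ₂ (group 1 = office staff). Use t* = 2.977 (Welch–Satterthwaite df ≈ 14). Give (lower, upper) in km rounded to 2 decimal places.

SE₁ = s₁/√n₁ = 11.7/√90 = 1.2333; SE₂ = 13.3/√13 = 3.6888.
Independent samples, unequal variances: SE_diff = √(SE₁² + SE₂²) = √(1.52102889 + 13.60724544) = 3.8895.
t* = 2.977, so margin of error = 2.977 × 3.8895 = 11.5790.
Difference in means = 27.5 − 28.7 = -1.2000.
-1.2000 ± 11.5790 → (-12.78, 10.38).

(-12.78, 10.38)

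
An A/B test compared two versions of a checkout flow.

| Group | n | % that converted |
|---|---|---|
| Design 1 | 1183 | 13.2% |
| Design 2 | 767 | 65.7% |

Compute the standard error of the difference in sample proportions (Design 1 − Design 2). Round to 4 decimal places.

0.0198

SE₁ = √(p̂₁(1−p̂₁)/n₁) = √(0.1320·0.8680/1183) = 0.00984; SE₂ = √(0.6570·0.3430/767) = 0.01714.
Independent samples: SE of the difference = √(SE₁² + SE₂²) = √(0.0000968256 + 0.0002937796) = 0.01976.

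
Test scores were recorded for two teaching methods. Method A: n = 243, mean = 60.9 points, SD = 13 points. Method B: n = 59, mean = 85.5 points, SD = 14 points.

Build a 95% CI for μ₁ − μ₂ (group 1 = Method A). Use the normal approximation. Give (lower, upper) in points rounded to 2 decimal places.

(-28.53, -20.67)

SE₁ = s₁/√n₁ = 13/√243 = 0.8340; SE₂ = 14/√59 = 1.8226.
Independent samples, unequal variances: SE_diff = √(SE₁² + SE₂²) = √(0.695556 + 3.32187076) = 2.0044.
z* = 1.960, so margin of error = 1.960 × 2.0044 = 3.9286.
Difference in means = 60.9 − 85.5 = -24.6000.
-24.6000 ± 3.9286 → (-28.53, -20.67).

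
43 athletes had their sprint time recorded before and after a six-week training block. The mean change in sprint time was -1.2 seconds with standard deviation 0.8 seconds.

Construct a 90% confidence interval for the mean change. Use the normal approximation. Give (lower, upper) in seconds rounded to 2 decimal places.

Paired design: SE = s_d/√n = 0.8/√43 = 0.1220.
z* = 1.645; margin of error = 1.645 × 0.1220 = 0.2007.
-1.2 ± 0.2007 → (-1.40, -1.00).

(-1.40, -1.00)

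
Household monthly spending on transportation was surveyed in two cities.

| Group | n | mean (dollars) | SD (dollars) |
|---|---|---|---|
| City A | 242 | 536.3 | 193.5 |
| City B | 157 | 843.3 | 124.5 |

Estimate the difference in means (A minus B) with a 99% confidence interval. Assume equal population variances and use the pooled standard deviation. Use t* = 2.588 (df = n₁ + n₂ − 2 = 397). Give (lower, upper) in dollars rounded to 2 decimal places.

(-352.02, -261.98)

Pooled variance s_p² = [241·193.5² + 156·124.5²] / (242+157−2) = 28820.2047, so s_p = 169.7651.
SE_diff = s_p·√(1/n₁ + 1/n₂) = 169.7651·√(1/242 + 1/157) = 17.3971.
t* = 2.588; margin = 2.588 × 17.3971 = 45.0237.
Difference = 536.3 − 843.3 = -307.0000.
-307.0000 ± 45.0237 → (-352.02, -261.98).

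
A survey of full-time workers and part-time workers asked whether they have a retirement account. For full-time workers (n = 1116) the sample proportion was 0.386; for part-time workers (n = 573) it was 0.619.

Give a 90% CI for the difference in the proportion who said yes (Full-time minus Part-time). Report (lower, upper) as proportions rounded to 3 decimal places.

The two standard errors are √(0.3860×0.6140/1116) = 0.01457 and √(0.6190×0.3810/573) = 0.02029.
Because the samples are independent, SE_diff = √(0.01457² + 0.02029²) = 0.02498.
Using z* = 1.645 for 90%, ME = 1.645 × 0.02498 = 0.04109.
p̂₁ − p̂₂ = -0.2330; interval -0.2330 ± 0.04109 gives (-0.274, -0.192).

(-0.274, -0.192)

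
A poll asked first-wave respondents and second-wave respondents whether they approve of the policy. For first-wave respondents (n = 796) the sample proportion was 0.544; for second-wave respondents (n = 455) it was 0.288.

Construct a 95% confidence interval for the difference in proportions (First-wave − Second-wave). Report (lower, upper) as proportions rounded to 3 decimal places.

Each SE is √(p̂(1−p̂)/n): √(0.5440·0.4560/796) = 0.01765 and √(0.2880·0.7120/455) = 0.02123.
SE(p̂₁ − p̂₂) = √(SE₁² + SE₂²) = √(0.0003115225 + 0.0004507129) = 0.02761, since the two samples are independent.
At 95% confidence z* = 1.960; margin = 1.960 × 0.02761 = 0.05412.
The difference is 0.5440 − 0.2880 = 0.2560, so the interval is 0.2560 ± 0.05412 = (0.202, 0.310).

(0.202, 0.310)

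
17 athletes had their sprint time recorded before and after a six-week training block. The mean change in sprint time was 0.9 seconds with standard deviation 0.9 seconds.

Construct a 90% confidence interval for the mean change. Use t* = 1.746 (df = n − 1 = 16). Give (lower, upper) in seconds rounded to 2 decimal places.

(0.52, 1.28)

This is a matched-pairs design, so SE = s_d/√n = 0.9/√17 = 0.2183.
Margin = 1.746 × 0.2183 = 0.3812; the interval is 0.9 ± 0.3812 = (0.52, 1.28).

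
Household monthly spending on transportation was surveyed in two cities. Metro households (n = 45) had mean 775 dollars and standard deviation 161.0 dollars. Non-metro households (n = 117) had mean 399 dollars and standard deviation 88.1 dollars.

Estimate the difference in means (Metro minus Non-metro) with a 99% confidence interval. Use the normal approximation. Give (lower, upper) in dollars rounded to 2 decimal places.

(310.71, 441.29)

Per-group SEs: s₁/√n₁ = 161.0/√45 = 24.0005, s₂/√n₂ = 88.1/√117 = 8.1448.
Unpooled SE of the difference: √(576.02400025 + 66.33776704) = 25.3449.
Margin of error = z* · SE = 2.576 × 25.3449 = 65.2885.
x̄₁ − x̄₂ = 775 − 399 = 376.0000.
CI: 376.0000 ± 65.2885 = (310.71, 441.29).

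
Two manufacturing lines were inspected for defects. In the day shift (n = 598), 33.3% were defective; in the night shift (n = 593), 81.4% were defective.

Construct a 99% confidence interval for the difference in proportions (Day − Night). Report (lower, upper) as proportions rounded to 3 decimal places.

(-0.545, -0.417)

Each SE is √(p̂(1−p̂)/n): √(0.3330·0.6670/598) = 0.01927 and √(0.8140·0.1860/593) = 0.01598.
SE(p̂₁ − p̂₂) = √(SE₁² + SE₂²) = √(0.0003713329 + 0.0002553604) = 0.02503, since the two samples are independent.
At 99% confidence z* = 2.576; margin = 2.576 × 0.02503 = 0.06448.
The difference is 0.3330 − 0.8140 = -0.4810, so the interval is -0.4810 ± 0.06448 = (-0.545, -0.417).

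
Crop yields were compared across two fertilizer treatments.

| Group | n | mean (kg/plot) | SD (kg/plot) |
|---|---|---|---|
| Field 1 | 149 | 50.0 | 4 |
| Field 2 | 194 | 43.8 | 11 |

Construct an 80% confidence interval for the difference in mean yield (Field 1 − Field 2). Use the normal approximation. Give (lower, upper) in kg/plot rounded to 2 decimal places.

(5.10, 7.30)

Per-group SEs: s₁/√n₁ = 4/√149 = 0.3277, s₂/√n₂ = 11/√194 = 0.7898.
Unpooled SE of the difference: √(0.10738729 + 0.62378404) = 0.8551.
Margin of error = z* · SE = 1.282 × 0.8551 = 1.0962.
x̄₁ − x̄₂ = 50.0 − 43.8 = 6.2000.
CI: 6.2000 ± 1.0962 = (5.10, 7.30).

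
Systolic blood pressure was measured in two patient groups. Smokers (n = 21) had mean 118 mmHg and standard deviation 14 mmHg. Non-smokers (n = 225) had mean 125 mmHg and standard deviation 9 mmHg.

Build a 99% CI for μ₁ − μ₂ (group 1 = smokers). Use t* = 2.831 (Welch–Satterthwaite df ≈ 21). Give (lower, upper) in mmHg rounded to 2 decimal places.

(-15.81, 1.81)

SE₁ = s₁/√n₁ = 14/√21 = 3.0551; SE₂ = 9/√225 = 0.6000.
Independent samples, unequal variances: SE_diff = √(SE₁² + SE₂²) = √(9.33363601 + 0.36) = 3.1135.
t* = 2.831, so margin of error = 2.831 × 3.1135 = 8.8143.
Difference in means = 118 − 125 = -7.0000.
-7.0000 ± 8.8143 → (-15.81, 1.81).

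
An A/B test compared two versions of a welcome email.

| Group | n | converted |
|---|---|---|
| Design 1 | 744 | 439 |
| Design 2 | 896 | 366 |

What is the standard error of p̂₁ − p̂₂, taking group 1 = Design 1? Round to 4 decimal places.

p̂₁ = 439/744 = 0.5901 and p̂₂ = 366/896 = 0.4085.
SE₁ = √(p̂₁(1−p̂₁)/n₁) = √(0.5901·0.4099/744) = 0.01803; SE₂ = √(0.4085·0.5915/896) = 0.01642.
Independent samples: SE of the difference = √(SE₁² + SE₂²) = √(0.0003250809 + 0.0002696164) = 0.02439.

0.0244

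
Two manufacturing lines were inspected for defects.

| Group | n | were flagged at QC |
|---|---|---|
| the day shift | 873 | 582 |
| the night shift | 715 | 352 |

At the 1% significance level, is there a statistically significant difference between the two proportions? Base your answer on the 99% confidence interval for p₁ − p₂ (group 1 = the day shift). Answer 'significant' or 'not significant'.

significant

First, p̂₁ = 582/873 = 0.6667; p̂₂ = 352/715 = 0.4923.
The two standard errors are √(0.6667×0.3333/873) = 0.01595 and √(0.4923×0.5077/715) = 0.01870.
Because the samples are independent, SE_diff = √(0.01595² + 0.01870²) = 0.02458.
Using z* = 2.576 for 99%, ME = 2.576 × 0.02458 = 0.06332.
p̂₁ − p̂₂ = 0.1744; interval 0.1744 ± 0.06332 gives (0.11108, 0.23772).
The interval (0.11108, 0.23772) does not contain 0, so the difference is significant.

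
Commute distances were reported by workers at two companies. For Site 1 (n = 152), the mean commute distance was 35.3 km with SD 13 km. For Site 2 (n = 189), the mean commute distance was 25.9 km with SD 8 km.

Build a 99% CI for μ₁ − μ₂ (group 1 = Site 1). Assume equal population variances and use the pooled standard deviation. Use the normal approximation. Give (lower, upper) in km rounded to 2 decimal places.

(6.45, 12.35)

s_p = √[((n₁−1)s₁² + (n₂−1)s₂²)/(n₁+n₂−2)] = √[(151·13² + 188·8²)/339] = 10.5247.
SE = 10.5247·√(1/152 + 1/189) = 1.1467.
With z* = 2.576, margin = 2.576 × 1.1467 = 2.9539.
x̄₁ − x̄₂ = 35.3 − 25.9 = 9.4000; interval 9.4000 ± 2.9539 = (6.45, 12.35).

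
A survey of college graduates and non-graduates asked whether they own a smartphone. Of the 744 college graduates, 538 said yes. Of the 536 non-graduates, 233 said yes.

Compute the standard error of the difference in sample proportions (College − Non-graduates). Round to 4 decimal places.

p̂₁ = 538/744 = 0.7231 and p̂₂ = 233/536 = 0.4347.
SE₁ = √(p̂₁(1−p̂₁)/n₁) = √(0.7231·0.2769/744) = 0.01640; SE₂ = √(0.4347·0.5653/536) = 0.02141.
Independent samples: SE of the difference = √(SE₁² + SE₂²) = √(0.00026896 + 0.0004583881) = 0.02697.

0.0270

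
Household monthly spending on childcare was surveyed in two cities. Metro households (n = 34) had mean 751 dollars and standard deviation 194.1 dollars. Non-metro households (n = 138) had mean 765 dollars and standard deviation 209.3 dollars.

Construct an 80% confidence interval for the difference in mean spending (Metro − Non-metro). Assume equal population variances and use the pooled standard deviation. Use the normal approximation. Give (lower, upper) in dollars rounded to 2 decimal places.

(-64.67, 36.67)

Pooled variance s_p² = [33·194.1² + 137·209.3²] / (34+138−2) = 42616.2227, so s_p = 206.4370.
SE_diff = s_p·√(1/n₁ + 1/n₂) = 206.4370·√(1/34 + 1/138) = 39.5251.
z* = 1.282; margin = 1.282 × 39.5251 = 50.6712.
Difference = 751 − 765 = -14.0000.
-14.0000 ± 50.6712 → (-64.67, 36.67).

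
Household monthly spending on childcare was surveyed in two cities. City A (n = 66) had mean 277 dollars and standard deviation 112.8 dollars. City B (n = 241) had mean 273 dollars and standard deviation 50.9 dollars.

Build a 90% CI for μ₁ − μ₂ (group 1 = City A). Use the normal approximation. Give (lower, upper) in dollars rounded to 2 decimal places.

(-19.47, 27.47)

Per-group SEs: s₁/√n₁ = 112.8/√66 = 13.8847, s₂/√n₂ = 50.9/√241 = 3.2788.
Unpooled SE of the difference: √(192.78489409 + 10.75052944) = 14.2666.
Margin of error = z* · SE = 1.645 × 14.2666 = 23.4686.
x̄₁ − x̄₂ = 277 − 273 = 4.0000.
CI: 4.0000 ± 23.4686 = (-19.47, 27.47).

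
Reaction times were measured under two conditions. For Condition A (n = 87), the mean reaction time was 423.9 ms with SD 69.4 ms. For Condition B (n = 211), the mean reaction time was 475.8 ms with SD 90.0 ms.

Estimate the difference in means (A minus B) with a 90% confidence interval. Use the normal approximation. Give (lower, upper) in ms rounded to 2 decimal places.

Standard errors of each mean: 69.4/√87 = 7.4405 and 90.0/√211 = 6.1959.
SE(x̄₁ − x̄₂) = √(7.4405² + 6.1959²) = 9.6825 for independent samples with unequal variances.
With z* = 1.645, the margin is 1.645 × 9.6825 = 15.9277.
x̄₁ − x̄₂ = 423.9 − 475.8 = -51.9000; the interval is -51.9000 ± 15.9277 = (-67.83, -35.97).

(-67.83, -35.97)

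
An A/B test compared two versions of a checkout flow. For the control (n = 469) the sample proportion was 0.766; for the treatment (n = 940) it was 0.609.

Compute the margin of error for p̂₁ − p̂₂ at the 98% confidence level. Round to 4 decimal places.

Each SE is √(p̂(1−p̂)/n): √(0.7660·0.2340/469) = 0.01955 and √(0.6090·0.3910/940) = 0.01592.
SE(p̂₁ − p̂₂) = √(SE₁² + SE₂²) = √(0.0003822025 + 0.0002534464) = 0.02521, since the two samples are independent.
At 98% confidence z* = 2.326; margin = 2.326 × 0.02521 = 0.05864.

0.0586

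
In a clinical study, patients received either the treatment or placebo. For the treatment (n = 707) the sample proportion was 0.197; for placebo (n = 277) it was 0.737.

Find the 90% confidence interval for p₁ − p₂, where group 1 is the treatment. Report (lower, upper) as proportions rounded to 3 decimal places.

Each SE is √(p̂(1−p̂)/n): √(0.1970·0.8030/707) = 0.01496 and √(0.7370·0.2630/277) = 0.02645.
SE(p̂₁ − p̂₂) = √(SE₁² + SE₂²) = √(0.0002238016 + 0.0006996025) = 0.03039, since the two samples are independent.
At 90% confidence z* = 1.645; margin = 1.645 × 0.03039 = 0.04999.
The difference is 0.1970 − 0.7370 = -0.5400, so the interval is -0.5400 ± 0.04999 = (-0.590, -0.490).

(-0.590, -0.490)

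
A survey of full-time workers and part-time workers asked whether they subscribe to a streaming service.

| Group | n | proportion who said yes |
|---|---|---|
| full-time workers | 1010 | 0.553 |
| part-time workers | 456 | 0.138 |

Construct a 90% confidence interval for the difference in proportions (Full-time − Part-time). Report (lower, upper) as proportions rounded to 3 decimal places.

(0.378, 0.452)

The two standard errors are √(0.5530×0.4470/1010) = 0.01564 and √(0.1380×0.8620/456) = 0.01615.
Because the samples are independent, SE_diff = √(0.01564² + 0.01615²) = 0.02248.
Using z* = 1.645 for 90%, ME = 1.645 × 0.02248 = 0.03698.
p̂₁ − p̂₂ = 0.4150; interval 0.4150 ± 0.03698 gives (0.378, 0.452).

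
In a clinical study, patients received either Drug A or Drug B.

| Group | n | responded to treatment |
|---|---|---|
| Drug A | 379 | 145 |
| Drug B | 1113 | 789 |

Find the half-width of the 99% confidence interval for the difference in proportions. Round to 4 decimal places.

0.0733

p̂₁ = 145/379 = 0.3826 and p̂₂ = 789/1113 = 0.7089.
SE₁ = √(p̂₁(1−p̂₁)/n₁) = √(0.3826·0.6174/379) = 0.02497; SE₂ = √(0.7089·0.2911/1113) = 0.01362.
Independent samples: SE of the difference = √(SE₁² + SE₂²) = √(0.0006235009 + 0.0001855044) = 0.02844.
z* for 99% confidence is 2.576, so the margin of error is 2.576 × 0.02844 = 0.07326.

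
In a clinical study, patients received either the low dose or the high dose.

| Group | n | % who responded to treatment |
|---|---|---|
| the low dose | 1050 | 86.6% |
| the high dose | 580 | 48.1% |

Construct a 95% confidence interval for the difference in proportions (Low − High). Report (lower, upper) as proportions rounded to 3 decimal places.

(0.339, 0.431)

The two standard errors are √(0.8660×0.1340/1050) = 0.01051 and √(0.4810×0.5190/580) = 0.02075.
Because the samples are independent, SE_diff = √(0.01051² + 0.02075²) = 0.02326.
Using z* = 1.960 for 95%, ME = 1.960 × 0.02326 = 0.04559.
p̂₁ − p̂₂ = 0.3850; interval 0.3850 ± 0.04559 gives (0.339, 0.431).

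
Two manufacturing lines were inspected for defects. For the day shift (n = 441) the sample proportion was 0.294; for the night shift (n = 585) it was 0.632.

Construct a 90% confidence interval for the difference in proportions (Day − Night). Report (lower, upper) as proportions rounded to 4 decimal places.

(-0.3865, -0.2895)

SE₁ = √(p̂₁(1−p̂₁)/n₁) = √(0.2940·0.7060/441) = 0.02169; SE₂ = √(0.6320·0.3680/585) = 0.01994.
Independent samples: SE of the difference = √(SE₁² + SE₂²) = √(0.0004704561 + 0.0003976036) = 0.02946.
z* for 90% confidence is 1.645, so the margin of error is 1.645 × 0.02946 = 0.04846.
Point estimate p̂₁ − p̂₂ = 0.2940 − 0.6320 = -0.3380.
-0.3380 ± 0.04846 → (-0.3865, -0.2895).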